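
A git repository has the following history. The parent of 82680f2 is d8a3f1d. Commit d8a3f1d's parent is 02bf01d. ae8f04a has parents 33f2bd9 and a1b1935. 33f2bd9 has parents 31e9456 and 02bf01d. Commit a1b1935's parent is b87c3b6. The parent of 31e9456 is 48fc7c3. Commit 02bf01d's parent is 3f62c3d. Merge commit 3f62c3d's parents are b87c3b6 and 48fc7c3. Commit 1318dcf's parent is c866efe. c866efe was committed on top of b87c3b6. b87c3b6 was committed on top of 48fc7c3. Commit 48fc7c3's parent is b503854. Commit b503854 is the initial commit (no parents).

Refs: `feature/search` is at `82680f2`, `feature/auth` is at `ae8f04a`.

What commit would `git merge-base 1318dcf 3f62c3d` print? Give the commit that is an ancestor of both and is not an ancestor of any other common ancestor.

Ancestors of 1318dcf: {1318dcf, 48fc7c3, b503854, b87c3b6, c866efe}.
Ancestors of 3f62c3d: {3f62c3d, 48fc7c3, b503854, b87c3b6}.
Common ancestors: {48fc7c3, b503854, b87c3b6}.
Among these, b87c3b6 is not an ancestor of any other common ancestor — it is the merge base.

b87c3b6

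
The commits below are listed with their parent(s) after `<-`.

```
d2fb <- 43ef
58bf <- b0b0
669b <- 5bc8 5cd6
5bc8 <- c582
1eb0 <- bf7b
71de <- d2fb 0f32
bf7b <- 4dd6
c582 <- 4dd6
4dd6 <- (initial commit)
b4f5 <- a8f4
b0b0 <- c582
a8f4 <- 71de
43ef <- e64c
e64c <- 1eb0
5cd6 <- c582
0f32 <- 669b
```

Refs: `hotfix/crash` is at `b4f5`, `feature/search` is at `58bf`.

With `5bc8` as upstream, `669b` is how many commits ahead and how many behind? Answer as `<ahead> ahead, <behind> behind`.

Reachable from 669b: {4dd6, 5bc8, 5cd6, 669b, c582}.
Reachable from 5bc8: {4dd6, 5bc8, c582}.
Only in 669b's history (ahead): {5cd6, 669b} — 2.
Only in 5bc8's history (behind): {} — 0.

2 ahead, 0 behind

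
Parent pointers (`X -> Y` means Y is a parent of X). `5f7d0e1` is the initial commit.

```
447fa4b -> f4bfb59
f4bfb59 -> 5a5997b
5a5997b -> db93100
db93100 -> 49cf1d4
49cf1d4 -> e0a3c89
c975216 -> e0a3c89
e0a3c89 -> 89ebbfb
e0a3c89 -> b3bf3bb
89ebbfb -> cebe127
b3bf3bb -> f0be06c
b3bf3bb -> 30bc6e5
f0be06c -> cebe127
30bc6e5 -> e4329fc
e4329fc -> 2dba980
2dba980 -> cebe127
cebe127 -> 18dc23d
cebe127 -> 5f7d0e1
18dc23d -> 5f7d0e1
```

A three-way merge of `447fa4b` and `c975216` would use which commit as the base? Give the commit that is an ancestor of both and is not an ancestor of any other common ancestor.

e0a3c89

Ancestors of 447fa4b: {18dc23d, 2dba980, 30bc6e5, 447fa4b, 49cf1d4, 5a5997b, 5f7d0e1, 89ebbfb, b3bf3bb, cebe127, db93100, e0a3c89, e4329fc, f0be06c, f4bfb59}.
Ancestors of c975216: {18dc23d, 2dba980, 30bc6e5, 5f7d0e1, 89ebbfb, b3bf3bb, c975216, cebe127, e0a3c89, e4329fc, f0be06c}.
Common ancestors: {18dc23d, 2dba980, 30bc6e5, 5f7d0e1, 89ebbfb, b3bf3bb, cebe127, e0a3c89, e4329fc, f0be06c}.
Among these, e0a3c89 is not an ancestor of any other common ancestor — it is the merge base.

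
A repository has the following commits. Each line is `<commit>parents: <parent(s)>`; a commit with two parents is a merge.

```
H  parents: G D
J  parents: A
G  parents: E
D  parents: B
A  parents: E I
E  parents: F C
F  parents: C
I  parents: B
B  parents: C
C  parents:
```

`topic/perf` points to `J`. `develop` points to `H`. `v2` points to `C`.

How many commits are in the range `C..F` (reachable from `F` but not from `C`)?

Reachable from F: {C, F}.
Reachable from C: {C}.
In F's history but not C's: {F} — 1 commit.

1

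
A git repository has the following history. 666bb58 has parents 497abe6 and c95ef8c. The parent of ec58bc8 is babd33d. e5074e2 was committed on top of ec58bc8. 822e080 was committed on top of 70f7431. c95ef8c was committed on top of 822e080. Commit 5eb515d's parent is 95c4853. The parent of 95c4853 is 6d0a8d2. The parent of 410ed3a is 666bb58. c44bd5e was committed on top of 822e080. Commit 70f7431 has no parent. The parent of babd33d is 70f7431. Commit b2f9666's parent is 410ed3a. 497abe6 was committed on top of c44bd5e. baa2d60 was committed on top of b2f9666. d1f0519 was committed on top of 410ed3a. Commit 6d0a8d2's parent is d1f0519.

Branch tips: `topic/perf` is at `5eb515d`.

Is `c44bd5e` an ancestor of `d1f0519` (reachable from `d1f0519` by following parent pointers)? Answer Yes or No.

Yes

Ancestors of d1f0519 (commits reachable by following parents): {410ed3a, 497abe6, 666bb58, 70f7431, 822e080, c44bd5e, c95ef8c, d1f0519}.
c44bd5e is in that set, so it is an ancestor of d1f0519.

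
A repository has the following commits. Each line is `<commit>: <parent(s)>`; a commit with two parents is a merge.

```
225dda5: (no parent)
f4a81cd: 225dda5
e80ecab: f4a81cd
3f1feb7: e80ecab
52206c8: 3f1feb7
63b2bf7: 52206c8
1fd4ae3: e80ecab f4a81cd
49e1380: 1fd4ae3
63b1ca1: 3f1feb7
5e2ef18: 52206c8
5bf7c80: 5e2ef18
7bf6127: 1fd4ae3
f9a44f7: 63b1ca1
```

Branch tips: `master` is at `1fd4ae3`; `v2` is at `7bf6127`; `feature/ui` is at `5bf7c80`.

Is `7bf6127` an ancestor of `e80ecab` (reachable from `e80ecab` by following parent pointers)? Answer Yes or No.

Ancestors of e80ecab: {225dda5, e80ecab, f4a81cd}.
7bf6127 is not in that set, so it is not an ancestor of e80ecab.

No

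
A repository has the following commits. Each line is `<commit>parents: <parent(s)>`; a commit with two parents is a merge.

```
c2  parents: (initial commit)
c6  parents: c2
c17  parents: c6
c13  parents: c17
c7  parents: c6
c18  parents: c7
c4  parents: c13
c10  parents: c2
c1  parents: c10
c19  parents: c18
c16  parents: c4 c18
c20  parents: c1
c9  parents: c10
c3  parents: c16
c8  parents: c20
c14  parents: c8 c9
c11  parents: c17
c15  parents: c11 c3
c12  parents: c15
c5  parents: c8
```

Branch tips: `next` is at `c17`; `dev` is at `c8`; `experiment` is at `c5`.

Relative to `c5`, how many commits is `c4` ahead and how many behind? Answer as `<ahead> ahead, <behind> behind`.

4 ahead, 5 behind

Reachable from c4: {c13, c17, c2, c4, c6}.
Reachable from c5: {c1, c10, c2, c20, c5, c8}.
Only in c4's history (ahead): {c13, c17, c4, c6} — 4.
Only in c5's history (behind): {c1, c10, c20, c5, c8} — 5.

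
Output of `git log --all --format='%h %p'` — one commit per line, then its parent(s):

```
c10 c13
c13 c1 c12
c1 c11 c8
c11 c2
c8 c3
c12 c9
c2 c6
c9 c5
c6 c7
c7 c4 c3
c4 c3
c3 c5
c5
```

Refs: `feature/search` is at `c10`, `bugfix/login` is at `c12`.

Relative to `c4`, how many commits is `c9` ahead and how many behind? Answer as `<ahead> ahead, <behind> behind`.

1 ahead, 2 behind

Reachable from c9: {c5, c9}.
Reachable from c4: {c3, c4, c5}.
Only in c9's history (ahead): {c9} — 1.
Only in c4's history (behind): {c3, c4} — 2.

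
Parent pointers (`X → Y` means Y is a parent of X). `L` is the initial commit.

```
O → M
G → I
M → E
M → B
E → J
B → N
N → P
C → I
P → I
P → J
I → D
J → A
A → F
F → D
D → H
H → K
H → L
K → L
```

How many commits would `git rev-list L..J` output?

Reachable from J: {A, D, F, H, J, K, L}.
Reachable from L: {L}.
In J's history but not L's: {A, D, F, H, J, K} — 6 commits.

6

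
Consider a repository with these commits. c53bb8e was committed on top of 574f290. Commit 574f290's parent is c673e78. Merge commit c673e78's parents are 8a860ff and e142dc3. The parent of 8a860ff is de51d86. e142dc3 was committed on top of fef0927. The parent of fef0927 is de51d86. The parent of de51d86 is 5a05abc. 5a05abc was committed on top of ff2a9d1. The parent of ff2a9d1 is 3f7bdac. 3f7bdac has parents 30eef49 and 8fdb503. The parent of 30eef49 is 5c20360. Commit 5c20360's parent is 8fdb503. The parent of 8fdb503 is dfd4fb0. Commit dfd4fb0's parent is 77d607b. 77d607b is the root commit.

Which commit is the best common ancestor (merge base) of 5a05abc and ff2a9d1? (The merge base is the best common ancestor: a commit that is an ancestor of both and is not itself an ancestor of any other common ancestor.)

ff2a9d1

Ancestors of 5a05abc: {30eef49, 3f7bdac, 5a05abc, 5c20360, 77d607b, 8fdb503, dfd4fb0, ff2a9d1}.
Ancestors of ff2a9d1: {30eef49, 3f7bdac, 5c20360, 77d607b, 8fdb503, dfd4fb0, ff2a9d1}.
Common ancestors: {30eef49, 3f7bdac, 5c20360, 77d607b, 8fdb503, dfd4fb0, ff2a9d1}.
Among these, ff2a9d1 is not an ancestor of any other common ancestor — it is the merge base.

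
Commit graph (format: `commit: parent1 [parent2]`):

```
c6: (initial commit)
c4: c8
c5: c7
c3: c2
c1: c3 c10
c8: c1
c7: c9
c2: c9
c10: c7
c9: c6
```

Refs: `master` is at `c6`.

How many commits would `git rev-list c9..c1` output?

Reachable from c1: {c1, c10, c2, c3, c6, c7, c9}.
Reachable from c9: {c6, c9}.
In c1's history but not c9's: {c1, c10, c2, c3, c7} — 5 commits.

5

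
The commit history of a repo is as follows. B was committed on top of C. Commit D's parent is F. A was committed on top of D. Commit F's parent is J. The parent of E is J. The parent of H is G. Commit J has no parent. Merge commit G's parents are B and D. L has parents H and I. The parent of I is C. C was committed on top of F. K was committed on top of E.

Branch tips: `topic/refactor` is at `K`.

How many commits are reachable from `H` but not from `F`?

Reachable from H: {B, C, D, F, G, H, J}.
Reachable from F: {F, J}.
In H's history but not F's: {B, C, D, G, H} — 5 commits.

5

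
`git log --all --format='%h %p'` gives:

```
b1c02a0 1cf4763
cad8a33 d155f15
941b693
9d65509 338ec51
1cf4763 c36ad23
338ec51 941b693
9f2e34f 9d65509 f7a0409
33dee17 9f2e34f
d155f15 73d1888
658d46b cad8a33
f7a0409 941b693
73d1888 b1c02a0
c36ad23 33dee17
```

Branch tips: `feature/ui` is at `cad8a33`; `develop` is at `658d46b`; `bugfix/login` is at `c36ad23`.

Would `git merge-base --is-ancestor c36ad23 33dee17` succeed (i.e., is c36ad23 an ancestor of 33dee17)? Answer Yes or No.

No

Ancestors of 33dee17: {338ec51, 33dee17, 941b693, 9d65509, 9f2e34f, f7a0409}.
c36ad23 is not in that set, so it is not an ancestor of 33dee17.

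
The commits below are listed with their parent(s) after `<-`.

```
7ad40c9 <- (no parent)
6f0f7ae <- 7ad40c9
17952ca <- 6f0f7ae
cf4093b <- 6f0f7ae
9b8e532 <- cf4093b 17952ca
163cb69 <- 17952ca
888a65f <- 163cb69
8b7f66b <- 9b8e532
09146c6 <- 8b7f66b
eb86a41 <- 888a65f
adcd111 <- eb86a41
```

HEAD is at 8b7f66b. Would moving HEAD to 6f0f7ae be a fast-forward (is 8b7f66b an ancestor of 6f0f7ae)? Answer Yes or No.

A fast-forward from 8b7f66b to 6f0f7ae is possible iff 8b7f66b is an ancestor of 6f0f7ae.
Ancestors of 6f0f7ae: {6f0f7ae, 7ad40c9}.
8b7f66b is not among them, so fast-forward is not possible.

No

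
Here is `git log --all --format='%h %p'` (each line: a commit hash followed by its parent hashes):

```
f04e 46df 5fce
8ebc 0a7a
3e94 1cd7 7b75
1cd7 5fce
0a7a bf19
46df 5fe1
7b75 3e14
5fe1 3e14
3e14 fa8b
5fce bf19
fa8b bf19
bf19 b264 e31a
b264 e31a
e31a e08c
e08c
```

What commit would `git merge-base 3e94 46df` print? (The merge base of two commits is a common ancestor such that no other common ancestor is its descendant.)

3e14

Ancestors of 3e94: {1cd7, 3e14, 3e94, 5fce, 7b75, b264, bf19, e08c, e31a, fa8b}.
Ancestors of 46df: {3e14, 46df, 5fe1, b264, bf19, e08c, e31a, fa8b}.
Common ancestors: {3e14, b264, bf19, e08c, e31a, fa8b}.
Among these, 3e14 is not an ancestor of any other common ancestor — it is the merge base.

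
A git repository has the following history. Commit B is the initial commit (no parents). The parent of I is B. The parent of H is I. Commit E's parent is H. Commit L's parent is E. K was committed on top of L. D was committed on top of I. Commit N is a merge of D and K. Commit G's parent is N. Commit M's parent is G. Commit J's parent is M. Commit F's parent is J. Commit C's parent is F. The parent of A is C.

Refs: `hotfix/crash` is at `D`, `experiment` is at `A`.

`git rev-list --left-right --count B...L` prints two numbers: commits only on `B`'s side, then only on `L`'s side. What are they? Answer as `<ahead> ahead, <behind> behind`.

Reachable from B: {B}.
Reachable from L: {B, E, H, I, L}.
Only in B's history (ahead): {} — 0.
Only in L's history (behind): {E, H, I, L} — 4.

0 ahead, 4 behind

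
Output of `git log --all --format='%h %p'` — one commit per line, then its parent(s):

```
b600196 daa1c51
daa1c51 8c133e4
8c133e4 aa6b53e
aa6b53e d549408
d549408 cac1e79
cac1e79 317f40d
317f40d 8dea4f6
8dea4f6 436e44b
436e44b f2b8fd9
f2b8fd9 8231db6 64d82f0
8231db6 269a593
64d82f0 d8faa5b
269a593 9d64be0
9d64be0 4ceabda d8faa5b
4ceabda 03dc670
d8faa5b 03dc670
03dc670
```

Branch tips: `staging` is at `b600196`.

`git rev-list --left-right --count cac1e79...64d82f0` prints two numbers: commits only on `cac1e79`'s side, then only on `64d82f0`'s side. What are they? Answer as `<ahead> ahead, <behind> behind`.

9 ahead, 0 behind

Reachable from cac1e79: {03dc670, 269a593, 317f40d, 436e44b, 4ceabda, 64d82f0, 8231db6, 8dea4f6, 9d64be0, cac1e79, d8faa5b, f2b8fd9}.
Reachable from 64d82f0: {03dc670, 64d82f0, d8faa5b}.
Only in cac1e79's history (ahead): {269a593, 317f40d, 436e44b, 4ceabda, 8231db6, 8dea4f6, 9d64be0, cac1e79, f2b8fd9} — 9.
Only in 64d82f0's history (behind): {} — 0.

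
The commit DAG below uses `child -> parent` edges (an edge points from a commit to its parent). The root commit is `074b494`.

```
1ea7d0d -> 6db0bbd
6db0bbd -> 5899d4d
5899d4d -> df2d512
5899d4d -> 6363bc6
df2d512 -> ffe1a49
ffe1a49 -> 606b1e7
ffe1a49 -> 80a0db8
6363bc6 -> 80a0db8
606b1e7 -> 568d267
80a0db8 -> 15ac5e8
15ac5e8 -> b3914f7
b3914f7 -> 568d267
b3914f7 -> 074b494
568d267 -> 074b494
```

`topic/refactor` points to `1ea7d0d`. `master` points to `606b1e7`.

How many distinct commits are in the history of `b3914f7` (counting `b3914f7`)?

Walking parent pointers from b3914f7: reachable set = {074b494, 568d267, b3914f7}.
That is 3 commits.

3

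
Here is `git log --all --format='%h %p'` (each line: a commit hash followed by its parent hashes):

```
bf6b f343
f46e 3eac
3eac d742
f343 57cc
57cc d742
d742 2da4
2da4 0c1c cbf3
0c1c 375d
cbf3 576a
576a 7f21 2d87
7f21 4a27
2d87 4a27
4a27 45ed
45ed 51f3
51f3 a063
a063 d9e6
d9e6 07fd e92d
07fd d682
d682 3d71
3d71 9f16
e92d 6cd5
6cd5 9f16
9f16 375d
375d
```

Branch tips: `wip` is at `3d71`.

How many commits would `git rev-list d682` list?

Walking parent pointers from d682: reachable set = {375d, 3d71, 9f16, d682}.
That is 4 commits.

4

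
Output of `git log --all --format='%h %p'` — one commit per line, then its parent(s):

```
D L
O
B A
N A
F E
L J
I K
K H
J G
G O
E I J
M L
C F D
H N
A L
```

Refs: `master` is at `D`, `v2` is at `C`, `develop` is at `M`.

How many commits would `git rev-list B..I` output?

4

Reachable from I: {A, G, H, I, J, K, L, N, O}.
Reachable from B: {A, B, G, J, L, O}.
In I's history but not B's: {H, I, K, N} — 4 commits.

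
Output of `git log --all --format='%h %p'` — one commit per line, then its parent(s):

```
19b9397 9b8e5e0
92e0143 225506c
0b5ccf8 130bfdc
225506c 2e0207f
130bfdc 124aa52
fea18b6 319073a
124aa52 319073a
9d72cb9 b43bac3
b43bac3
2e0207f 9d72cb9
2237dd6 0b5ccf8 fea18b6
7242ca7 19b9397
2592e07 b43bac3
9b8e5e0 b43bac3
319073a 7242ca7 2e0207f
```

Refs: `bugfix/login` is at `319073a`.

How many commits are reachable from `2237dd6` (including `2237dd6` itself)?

12

Walking parent pointers from 2237dd6: reachable set = {0b5ccf8, 124aa52, 130bfdc, 19b9397, 2237dd6, 2e0207f, 319073a, 7242ca7, 9b8e5e0, 9d72cb9, b43bac3, fea18b6}.
That is 12 commits.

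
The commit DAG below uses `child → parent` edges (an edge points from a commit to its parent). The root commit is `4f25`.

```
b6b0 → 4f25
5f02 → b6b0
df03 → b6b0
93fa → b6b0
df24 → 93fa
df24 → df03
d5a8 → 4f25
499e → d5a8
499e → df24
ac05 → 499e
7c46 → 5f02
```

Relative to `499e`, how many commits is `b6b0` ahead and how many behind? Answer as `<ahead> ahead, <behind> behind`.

0 ahead, 5 behind

Reachable from b6b0: {4f25, b6b0}.
Reachable from 499e: {499e, 4f25, 93fa, b6b0, d5a8, df03, df24}.
Only in b6b0's history (ahead): {} — 0.
Only in 499e's history (behind): {499e, 93fa, d5a8, df03, df24} — 5.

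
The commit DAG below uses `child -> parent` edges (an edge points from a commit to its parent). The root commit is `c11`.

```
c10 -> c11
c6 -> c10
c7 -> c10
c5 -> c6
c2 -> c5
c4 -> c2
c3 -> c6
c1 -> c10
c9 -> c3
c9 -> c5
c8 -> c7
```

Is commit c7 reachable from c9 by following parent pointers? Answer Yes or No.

Ancestors of c9: {c10, c11, c3, c5, c6, c9}.
c7 is not in that set, so it is not an ancestor of c9.

No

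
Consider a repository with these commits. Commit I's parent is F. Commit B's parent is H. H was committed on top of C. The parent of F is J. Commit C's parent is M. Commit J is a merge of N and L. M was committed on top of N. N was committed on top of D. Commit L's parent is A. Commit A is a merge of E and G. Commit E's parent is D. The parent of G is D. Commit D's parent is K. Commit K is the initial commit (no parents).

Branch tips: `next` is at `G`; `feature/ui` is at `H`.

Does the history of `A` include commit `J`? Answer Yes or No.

Ancestors of A: {A, D, E, G, K}.
J is not in that set, so it is not an ancestor of A.

No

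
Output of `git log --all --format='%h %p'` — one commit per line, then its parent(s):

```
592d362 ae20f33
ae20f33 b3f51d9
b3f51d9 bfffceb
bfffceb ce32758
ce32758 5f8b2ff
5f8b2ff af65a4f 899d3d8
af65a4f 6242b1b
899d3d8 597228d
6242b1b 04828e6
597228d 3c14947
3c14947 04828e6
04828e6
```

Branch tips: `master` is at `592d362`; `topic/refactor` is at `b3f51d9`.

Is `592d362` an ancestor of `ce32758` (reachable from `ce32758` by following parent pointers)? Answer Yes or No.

Ancestors of ce32758: {04828e6, 3c14947, 597228d, 5f8b2ff, 6242b1b, 899d3d8, af65a4f, ce32758}.
592d362 is not in that set, so it is not an ancestor of ce32758.

No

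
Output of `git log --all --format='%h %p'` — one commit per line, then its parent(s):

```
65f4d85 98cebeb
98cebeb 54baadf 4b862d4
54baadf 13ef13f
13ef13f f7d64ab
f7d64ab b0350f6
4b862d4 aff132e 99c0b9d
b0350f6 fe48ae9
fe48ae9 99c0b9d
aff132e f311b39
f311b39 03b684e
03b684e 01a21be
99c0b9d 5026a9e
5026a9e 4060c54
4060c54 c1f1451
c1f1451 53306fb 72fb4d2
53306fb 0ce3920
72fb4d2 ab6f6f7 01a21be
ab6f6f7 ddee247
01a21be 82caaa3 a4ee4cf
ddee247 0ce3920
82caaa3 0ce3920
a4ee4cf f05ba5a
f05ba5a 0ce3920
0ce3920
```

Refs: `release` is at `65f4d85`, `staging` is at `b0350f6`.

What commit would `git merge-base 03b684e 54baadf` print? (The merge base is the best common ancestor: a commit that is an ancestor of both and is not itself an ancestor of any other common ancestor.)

Ancestors of 03b684e: {01a21be, 03b684e, 0ce3920, 82caaa3, a4ee4cf, f05ba5a}.
Ancestors of 54baadf: {01a21be, 0ce3920, 13ef13f, 4060c54, 5026a9e, 53306fb, 54baadf, 72fb4d2, 82caaa3, 99c0b9d, a4ee4cf, ab6f6f7, b0350f6, c1f1451, ddee247, f05ba5a, f7d64ab, fe48ae9}.
Common ancestors: {01a21be, 0ce3920, 82caaa3, a4ee4cf, f05ba5a}.
Among these, 01a21be is not an ancestor of any other common ancestor — it is the merge base.

01a21be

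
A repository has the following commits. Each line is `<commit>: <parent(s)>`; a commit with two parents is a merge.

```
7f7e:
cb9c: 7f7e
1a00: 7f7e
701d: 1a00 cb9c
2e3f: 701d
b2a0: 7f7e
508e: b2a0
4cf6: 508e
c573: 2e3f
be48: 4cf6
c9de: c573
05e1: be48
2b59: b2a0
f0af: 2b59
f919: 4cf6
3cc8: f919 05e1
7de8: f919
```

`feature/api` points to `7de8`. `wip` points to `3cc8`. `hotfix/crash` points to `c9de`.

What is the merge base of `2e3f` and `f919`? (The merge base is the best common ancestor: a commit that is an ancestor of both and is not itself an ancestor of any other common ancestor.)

Ancestors of 2e3f: {1a00, 2e3f, 701d, 7f7e, cb9c}.
Ancestors of f919: {4cf6, 508e, 7f7e, b2a0, f919}.
Common ancestors: {7f7e}.
The only common ancestor is 7f7e, so it is the merge base.

7f7e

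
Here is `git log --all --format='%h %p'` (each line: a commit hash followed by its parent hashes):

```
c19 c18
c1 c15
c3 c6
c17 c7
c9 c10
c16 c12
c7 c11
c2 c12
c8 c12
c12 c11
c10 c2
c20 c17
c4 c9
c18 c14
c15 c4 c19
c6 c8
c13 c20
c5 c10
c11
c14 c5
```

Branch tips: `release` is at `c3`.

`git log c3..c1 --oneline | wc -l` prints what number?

Reachable from c1: {c1, c10, c11, c12, c14, c15, c18, c19, c2, c4, c5, c9}.
Reachable from c3: {c11, c12, c3, c6, c8}.
In c1's history but not c3's: {c1, c10, c14, c15, c18, c19, c2, c4, c5, c9} — 10 commits.

10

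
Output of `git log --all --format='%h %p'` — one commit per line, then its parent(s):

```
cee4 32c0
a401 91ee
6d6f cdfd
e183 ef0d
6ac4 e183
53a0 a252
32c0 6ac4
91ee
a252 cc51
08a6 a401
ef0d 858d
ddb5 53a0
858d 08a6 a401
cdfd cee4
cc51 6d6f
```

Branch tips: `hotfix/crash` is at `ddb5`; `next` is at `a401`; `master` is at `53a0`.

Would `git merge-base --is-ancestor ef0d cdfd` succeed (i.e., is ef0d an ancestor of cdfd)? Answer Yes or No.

Ancestors of cdfd (commits reachable by following parents): {08a6, 32c0, 6ac4, 858d, 91ee, a401, cdfd, cee4, e183, ef0d}.
ef0d is in that set, so it is an ancestor of cdfd.

Yes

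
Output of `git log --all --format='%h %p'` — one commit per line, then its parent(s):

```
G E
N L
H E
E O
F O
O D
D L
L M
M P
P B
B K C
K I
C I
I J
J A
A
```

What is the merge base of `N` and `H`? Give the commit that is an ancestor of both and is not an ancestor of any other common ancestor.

Ancestors of N: {A, B, C, I, J, K, L, M, N, P}.
Ancestors of H: {A, B, C, D, E, H, I, J, K, L, M, O, P}.
Common ancestors: {A, B, C, I, J, K, L, M, P}.
Among these, L is not an ancestor of any other common ancestor — it is the merge base.

L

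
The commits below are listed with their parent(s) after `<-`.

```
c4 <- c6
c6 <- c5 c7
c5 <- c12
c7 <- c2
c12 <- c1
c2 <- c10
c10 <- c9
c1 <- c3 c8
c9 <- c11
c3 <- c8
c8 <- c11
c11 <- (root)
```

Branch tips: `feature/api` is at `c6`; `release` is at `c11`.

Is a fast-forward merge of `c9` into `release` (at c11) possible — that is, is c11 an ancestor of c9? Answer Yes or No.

A fast-forward from c11 to c9 is possible iff c11 is an ancestor of c9.
Ancestors of c9: {c11, c9}.
c11 is among them, so fast-forward is possible.

Yes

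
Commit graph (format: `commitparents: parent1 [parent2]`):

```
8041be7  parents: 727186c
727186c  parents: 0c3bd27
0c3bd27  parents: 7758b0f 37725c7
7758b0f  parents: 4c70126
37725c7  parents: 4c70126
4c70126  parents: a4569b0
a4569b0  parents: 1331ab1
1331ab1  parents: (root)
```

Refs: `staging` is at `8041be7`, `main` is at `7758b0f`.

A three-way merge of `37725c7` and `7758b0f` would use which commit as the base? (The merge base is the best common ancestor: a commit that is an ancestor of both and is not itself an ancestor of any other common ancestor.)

Ancestors of 37725c7: {1331ab1, 37725c7, 4c70126, a4569b0}.
Ancestors of 7758b0f: {1331ab1, 4c70126, 7758b0f, a4569b0}.
Common ancestors: {1331ab1, 4c70126, a4569b0}.
Among these, 4c70126 is not an ancestor of any other common ancestor — it is the merge base.

4c70126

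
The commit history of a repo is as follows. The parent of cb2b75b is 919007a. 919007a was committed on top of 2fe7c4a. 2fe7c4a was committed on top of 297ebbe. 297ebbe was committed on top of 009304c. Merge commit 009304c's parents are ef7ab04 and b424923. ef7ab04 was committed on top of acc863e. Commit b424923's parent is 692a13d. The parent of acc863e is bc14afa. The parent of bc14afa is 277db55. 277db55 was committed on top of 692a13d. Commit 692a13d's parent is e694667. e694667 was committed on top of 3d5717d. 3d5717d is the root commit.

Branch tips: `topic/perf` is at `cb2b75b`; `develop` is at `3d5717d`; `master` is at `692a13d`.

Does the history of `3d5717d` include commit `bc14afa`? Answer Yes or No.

No

Ancestors of 3d5717d: {3d5717d}.
bc14afa is not in that set, so it is not an ancestor of 3d5717d.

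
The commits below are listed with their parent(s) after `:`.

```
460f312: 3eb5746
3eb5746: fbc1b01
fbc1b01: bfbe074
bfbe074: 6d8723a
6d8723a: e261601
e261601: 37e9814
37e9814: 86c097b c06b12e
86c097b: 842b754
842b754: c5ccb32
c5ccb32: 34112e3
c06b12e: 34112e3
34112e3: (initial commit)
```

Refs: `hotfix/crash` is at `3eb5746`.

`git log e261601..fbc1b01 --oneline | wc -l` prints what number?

3

Reachable from fbc1b01: {34112e3, 37e9814, 6d8723a, 842b754, 86c097b, bfbe074, c06b12e, c5ccb32, e261601, fbc1b01}.
Reachable from e261601: {34112e3, 37e9814, 842b754, 86c097b, c06b12e, c5ccb32, e261601}.
In fbc1b01's history but not e261601's: {6d8723a, bfbe074, fbc1b01} — 3 commits.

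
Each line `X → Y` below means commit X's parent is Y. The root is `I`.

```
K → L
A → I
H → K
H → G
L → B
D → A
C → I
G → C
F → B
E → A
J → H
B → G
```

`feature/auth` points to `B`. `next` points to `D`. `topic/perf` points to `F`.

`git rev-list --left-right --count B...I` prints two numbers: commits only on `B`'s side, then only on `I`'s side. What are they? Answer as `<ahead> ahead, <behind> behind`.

Reachable from B: {B, C, G, I}.
Reachable from I: {I}.
Only in B's history (ahead): {B, C, G} — 3.
Only in I's history (behind): {} — 0.

3 ahead, 0 behind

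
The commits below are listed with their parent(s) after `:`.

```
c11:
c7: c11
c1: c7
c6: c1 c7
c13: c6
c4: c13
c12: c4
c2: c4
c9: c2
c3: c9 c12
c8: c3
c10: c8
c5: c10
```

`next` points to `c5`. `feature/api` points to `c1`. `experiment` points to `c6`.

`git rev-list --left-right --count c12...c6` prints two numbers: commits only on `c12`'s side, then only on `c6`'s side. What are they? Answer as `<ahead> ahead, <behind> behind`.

Reachable from c12: {c1, c11, c12, c13, c4, c6, c7}.
Reachable from c6: {c1, c11, c6, c7}.
Only in c12's history (ahead): {c12, c13, c4} — 3.
Only in c6's history (behind): {} — 0.

3 ahead, 0 behind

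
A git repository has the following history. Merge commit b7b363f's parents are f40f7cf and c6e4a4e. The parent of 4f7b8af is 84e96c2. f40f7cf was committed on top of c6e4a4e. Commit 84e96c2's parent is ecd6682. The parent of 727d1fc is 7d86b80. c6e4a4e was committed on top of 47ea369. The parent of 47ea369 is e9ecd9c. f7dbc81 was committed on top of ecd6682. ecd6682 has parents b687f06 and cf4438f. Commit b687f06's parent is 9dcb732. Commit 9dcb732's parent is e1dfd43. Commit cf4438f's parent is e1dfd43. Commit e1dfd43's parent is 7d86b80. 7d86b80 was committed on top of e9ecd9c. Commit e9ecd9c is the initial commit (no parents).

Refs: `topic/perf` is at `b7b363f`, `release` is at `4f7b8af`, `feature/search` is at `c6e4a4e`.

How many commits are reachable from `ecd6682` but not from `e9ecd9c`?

6

Reachable from ecd6682: {7d86b80, 9dcb732, b687f06, cf4438f, e1dfd43, e9ecd9c, ecd6682}.
Reachable from e9ecd9c: {e9ecd9c}.
In ecd6682's history but not e9ecd9c's: {7d86b80, 9dcb732, b687f06, cf4438f, e1dfd43, ecd6682} — 6 commits.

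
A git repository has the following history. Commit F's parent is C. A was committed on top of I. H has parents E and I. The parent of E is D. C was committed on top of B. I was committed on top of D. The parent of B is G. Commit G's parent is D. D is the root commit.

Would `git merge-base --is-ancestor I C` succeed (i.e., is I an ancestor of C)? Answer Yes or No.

No

Ancestors of C: {B, C, D, G}.
I is not in that set, so it is not an ancestor of C.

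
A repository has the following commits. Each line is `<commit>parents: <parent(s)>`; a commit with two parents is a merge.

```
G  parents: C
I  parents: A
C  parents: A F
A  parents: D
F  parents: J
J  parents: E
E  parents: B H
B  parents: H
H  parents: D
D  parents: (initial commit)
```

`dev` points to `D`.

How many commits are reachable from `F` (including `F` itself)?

6

Walking parent pointers from F: reachable set = {B, D, E, F, H, J}.
That is 6 commits.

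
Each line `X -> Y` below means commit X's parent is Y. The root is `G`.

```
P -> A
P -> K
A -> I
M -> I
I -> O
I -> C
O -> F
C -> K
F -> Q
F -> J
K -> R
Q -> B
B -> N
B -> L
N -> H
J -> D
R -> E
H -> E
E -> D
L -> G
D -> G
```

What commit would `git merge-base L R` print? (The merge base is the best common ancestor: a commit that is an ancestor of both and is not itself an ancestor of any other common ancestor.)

Ancestors of L: {G, L}.
Ancestors of R: {D, E, G, R}.
Common ancestors: {G}.
The only common ancestor is G, so it is the merge base.

G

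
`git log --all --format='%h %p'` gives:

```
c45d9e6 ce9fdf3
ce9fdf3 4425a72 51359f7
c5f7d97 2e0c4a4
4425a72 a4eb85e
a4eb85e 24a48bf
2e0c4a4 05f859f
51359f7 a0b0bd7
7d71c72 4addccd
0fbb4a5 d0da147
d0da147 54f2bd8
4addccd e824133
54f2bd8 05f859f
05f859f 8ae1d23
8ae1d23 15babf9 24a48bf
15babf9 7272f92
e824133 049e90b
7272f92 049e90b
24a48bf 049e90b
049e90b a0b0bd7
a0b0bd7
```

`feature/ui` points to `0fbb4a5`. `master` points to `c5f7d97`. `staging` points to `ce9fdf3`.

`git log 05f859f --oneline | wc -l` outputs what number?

Walking parent pointers from 05f859f: reachable set = {049e90b, 05f859f, 15babf9, 24a48bf, 7272f92, 8ae1d23, a0b0bd7}.
That is 7 commits.

7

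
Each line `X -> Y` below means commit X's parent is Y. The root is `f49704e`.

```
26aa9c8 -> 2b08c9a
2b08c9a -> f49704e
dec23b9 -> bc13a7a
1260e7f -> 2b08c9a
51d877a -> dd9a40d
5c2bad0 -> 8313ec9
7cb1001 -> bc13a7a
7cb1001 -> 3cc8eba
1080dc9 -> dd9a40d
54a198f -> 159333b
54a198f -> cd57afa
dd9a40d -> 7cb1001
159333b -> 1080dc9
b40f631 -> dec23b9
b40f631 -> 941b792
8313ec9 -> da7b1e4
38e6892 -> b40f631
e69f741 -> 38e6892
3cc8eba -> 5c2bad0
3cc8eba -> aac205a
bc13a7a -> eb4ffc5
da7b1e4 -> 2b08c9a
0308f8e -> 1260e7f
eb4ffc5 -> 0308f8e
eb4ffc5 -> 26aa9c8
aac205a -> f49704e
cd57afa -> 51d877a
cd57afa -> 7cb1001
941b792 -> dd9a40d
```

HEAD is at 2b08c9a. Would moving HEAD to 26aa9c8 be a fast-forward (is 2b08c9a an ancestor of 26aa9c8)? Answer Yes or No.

Yes

A fast-forward from 2b08c9a to 26aa9c8 is possible iff 2b08c9a is an ancestor of 26aa9c8.
Ancestors of 26aa9c8: {26aa9c8, 2b08c9a, f49704e}.
2b08c9a is among them, so fast-forward is possible.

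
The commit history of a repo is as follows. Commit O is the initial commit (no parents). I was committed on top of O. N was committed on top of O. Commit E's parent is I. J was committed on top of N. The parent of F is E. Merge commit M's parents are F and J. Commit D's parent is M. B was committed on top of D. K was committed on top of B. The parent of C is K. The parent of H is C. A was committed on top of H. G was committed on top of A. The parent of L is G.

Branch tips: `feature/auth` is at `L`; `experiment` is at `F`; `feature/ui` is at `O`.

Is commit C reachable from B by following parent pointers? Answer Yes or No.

Ancestors of B: {B, D, E, F, I, J, M, N, O}.
C is not in that set, so it is not an ancestor of B.

No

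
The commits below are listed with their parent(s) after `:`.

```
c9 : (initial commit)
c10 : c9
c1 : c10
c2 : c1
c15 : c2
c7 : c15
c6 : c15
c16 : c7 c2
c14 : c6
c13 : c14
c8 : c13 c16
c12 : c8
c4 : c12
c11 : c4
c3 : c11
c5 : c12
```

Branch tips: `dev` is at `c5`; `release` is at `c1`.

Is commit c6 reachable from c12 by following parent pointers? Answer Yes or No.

Yes

Ancestors of c12 (commits reachable by following parents): {c1, c10, c12, c13, c14, c15, c16, c2, c6, c7, c8, c9}.
c6 is in that set, so it is an ancestor of c12.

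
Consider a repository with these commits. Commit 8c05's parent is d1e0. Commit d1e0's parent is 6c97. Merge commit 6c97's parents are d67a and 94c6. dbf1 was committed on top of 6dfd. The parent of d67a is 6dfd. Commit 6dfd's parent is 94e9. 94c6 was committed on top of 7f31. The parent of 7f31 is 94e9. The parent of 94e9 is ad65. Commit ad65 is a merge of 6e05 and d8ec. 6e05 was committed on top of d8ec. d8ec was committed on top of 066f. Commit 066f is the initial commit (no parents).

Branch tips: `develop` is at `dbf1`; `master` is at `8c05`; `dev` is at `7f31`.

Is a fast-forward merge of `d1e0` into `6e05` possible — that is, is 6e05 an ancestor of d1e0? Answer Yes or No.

A fast-forward from 6e05 to d1e0 is possible iff 6e05 is an ancestor of d1e0.
Ancestors of d1e0: {066f, 6c97, 6dfd, 6e05, 7f31, 94c6, 94e9, ad65, d1e0, d67a, d8ec}.
6e05 is among them, so fast-forward is possible.

Yes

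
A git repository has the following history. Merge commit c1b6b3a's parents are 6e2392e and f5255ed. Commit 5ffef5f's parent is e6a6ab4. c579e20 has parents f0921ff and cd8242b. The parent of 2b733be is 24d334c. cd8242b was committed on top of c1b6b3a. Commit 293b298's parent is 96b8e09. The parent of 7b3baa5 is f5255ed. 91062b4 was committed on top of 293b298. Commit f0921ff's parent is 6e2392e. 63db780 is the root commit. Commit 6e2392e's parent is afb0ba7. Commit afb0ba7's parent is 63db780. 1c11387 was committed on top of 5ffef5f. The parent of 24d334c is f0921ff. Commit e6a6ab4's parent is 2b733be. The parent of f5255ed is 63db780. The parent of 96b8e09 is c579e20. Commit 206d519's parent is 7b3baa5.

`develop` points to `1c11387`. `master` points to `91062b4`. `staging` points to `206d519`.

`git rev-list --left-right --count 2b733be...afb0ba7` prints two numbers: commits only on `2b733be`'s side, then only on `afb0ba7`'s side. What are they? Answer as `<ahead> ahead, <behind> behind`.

Reachable from 2b733be: {24d334c, 2b733be, 63db780, 6e2392e, afb0ba7, f0921ff}.
Reachable from afb0ba7: {63db780, afb0ba7}.
Only in 2b733be's history (ahead): {24d334c, 2b733be, 6e2392e, f0921ff} — 4.
Only in afb0ba7's history (behind): {} — 0.

4 ahead, 0 behind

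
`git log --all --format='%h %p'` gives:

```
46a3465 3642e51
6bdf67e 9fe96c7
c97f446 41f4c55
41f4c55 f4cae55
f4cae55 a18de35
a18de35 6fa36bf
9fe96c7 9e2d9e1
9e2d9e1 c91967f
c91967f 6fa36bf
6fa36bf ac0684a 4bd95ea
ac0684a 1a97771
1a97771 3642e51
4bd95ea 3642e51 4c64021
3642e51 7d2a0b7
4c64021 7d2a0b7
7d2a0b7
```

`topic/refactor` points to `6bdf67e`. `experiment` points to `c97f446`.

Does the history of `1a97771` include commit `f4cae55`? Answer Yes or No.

No

Ancestors of 1a97771: {1a97771, 3642e51, 7d2a0b7}.
f4cae55 is not in that set, so it is not an ancestor of 1a97771.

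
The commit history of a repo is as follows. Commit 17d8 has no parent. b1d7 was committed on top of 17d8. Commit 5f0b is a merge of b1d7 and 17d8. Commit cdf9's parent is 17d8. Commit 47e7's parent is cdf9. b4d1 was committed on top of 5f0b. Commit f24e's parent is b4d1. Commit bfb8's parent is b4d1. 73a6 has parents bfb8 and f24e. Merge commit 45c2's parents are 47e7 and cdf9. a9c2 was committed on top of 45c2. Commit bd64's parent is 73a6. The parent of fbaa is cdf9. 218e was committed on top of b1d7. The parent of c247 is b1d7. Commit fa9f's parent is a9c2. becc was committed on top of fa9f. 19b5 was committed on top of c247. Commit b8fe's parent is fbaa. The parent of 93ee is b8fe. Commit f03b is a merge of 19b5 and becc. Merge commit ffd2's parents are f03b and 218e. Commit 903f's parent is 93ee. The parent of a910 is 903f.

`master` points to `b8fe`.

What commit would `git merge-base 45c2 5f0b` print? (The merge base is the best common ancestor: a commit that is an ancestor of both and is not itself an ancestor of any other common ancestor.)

17d8

Ancestors of 45c2: {17d8, 45c2, 47e7, cdf9}.
Ancestors of 5f0b: {17d8, 5f0b, b1d7}.
Common ancestors: {17d8}.
The only common ancestor is 17d8, so it is the merge base.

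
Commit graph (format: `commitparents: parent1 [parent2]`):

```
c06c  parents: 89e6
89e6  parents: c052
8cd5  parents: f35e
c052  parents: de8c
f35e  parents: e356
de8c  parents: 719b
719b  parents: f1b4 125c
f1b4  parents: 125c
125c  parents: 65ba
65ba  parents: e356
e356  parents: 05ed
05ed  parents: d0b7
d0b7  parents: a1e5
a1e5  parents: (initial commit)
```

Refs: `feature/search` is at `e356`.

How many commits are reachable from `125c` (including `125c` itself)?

6

Walking parent pointers from 125c: reachable set = {05ed, 125c, 65ba, a1e5, d0b7, e356}.
That is 6 commits.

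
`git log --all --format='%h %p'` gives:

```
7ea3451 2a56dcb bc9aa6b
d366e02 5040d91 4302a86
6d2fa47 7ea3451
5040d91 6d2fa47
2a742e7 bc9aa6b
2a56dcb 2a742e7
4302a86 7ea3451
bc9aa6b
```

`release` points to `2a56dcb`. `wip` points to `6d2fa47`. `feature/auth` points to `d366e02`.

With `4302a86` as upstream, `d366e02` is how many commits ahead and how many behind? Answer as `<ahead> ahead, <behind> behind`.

3 ahead, 0 behind

Reachable from d366e02: {2a56dcb, 2a742e7, 4302a86, 5040d91, 6d2fa47, 7ea3451, bc9aa6b, d366e02}.
Reachable from 4302a86: {2a56dcb, 2a742e7, 4302a86, 7ea3451, bc9aa6b}.
Only in d366e02's history (ahead): {5040d91, 6d2fa47, d366e02} — 3.
Only in 4302a86's history (behind): {} — 0.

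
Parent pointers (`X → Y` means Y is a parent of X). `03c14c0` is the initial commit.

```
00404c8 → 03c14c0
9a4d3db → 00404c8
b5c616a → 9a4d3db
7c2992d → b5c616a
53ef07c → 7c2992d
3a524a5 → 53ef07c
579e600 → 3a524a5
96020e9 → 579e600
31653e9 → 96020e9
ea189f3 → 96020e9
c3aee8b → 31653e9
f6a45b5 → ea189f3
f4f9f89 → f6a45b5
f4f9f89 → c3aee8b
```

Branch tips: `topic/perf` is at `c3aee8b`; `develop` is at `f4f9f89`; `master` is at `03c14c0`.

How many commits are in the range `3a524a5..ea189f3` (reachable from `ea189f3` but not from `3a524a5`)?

Reachable from ea189f3: {00404c8, 03c14c0, 3a524a5, 53ef07c, 579e600, 7c2992d, 96020e9, 9a4d3db, b5c616a, ea189f3}.
Reachable from 3a524a5: {00404c8, 03c14c0, 3a524a5, 53ef07c, 7c2992d, 9a4d3db, b5c616a}.
In ea189f3's history but not 3a524a5's: {579e600, 96020e9, ea189f3} — 3 commits.

3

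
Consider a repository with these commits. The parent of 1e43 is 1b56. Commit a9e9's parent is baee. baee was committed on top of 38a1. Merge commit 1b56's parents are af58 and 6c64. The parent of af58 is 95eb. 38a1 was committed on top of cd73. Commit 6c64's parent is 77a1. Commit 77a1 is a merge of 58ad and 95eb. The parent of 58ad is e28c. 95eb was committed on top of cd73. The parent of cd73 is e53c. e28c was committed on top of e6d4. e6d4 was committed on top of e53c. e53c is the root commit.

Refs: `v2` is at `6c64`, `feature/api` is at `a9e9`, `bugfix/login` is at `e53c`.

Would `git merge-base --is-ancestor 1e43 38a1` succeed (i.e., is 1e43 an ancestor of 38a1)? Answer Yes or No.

No

Ancestors of 38a1: {38a1, cd73, e53c}.
1e43 is not in that set, so it is not an ancestor of 38a1.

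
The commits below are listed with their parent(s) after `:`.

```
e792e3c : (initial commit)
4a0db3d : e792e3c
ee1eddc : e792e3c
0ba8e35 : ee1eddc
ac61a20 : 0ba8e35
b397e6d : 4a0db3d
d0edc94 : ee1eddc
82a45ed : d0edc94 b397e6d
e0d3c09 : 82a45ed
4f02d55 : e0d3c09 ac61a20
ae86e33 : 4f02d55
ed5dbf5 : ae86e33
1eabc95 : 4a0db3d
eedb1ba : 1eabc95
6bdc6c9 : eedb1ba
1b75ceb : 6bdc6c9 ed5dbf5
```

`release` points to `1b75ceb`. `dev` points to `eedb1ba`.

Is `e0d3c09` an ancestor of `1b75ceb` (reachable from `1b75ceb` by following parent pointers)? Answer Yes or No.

Ancestors of 1b75ceb (commits reachable by following parents): {0ba8e35, 1b75ceb, 1eabc95, 4a0db3d, 4f02d55, 6bdc6c9, 82a45ed, ac61a20, ae86e33, b397e6d, d0edc94, e0d3c09, e792e3c, ed5dbf5, ee1eddc, eedb1ba}.
e0d3c09 is in that set, so it is an ancestor of 1b75ceb.

Yes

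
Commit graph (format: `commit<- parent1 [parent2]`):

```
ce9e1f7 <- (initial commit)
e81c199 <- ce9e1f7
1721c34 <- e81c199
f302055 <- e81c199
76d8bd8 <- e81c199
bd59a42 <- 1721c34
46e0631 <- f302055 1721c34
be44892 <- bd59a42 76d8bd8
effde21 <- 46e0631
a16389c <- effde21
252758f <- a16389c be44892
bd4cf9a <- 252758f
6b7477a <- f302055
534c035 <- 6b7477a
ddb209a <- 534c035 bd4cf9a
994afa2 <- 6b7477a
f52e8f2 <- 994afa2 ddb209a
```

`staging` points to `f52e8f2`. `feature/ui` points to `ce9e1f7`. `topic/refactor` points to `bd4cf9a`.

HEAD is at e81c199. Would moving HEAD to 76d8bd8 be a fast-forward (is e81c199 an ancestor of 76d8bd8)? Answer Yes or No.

Yes

A fast-forward from e81c199 to 76d8bd8 is possible iff e81c199 is an ancestor of 76d8bd8.
Ancestors of 76d8bd8: {76d8bd8, ce9e1f7, e81c199}.
e81c199 is among them, so fast-forward is possible.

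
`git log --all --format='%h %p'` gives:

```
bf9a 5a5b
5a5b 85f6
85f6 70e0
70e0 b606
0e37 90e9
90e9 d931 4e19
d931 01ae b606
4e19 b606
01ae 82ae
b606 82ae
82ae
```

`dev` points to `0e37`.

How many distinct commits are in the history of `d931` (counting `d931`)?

4

Walking parent pointers from d931: reachable set = {01ae, 82ae, b606, d931}.
That is 4 commits.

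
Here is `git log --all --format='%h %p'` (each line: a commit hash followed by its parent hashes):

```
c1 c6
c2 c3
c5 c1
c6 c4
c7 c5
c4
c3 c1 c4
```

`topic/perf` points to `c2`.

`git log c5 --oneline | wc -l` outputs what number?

4

Walking parent pointers from c5: reachable set = {c1, c4, c5, c6}.
That is 4 commits.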